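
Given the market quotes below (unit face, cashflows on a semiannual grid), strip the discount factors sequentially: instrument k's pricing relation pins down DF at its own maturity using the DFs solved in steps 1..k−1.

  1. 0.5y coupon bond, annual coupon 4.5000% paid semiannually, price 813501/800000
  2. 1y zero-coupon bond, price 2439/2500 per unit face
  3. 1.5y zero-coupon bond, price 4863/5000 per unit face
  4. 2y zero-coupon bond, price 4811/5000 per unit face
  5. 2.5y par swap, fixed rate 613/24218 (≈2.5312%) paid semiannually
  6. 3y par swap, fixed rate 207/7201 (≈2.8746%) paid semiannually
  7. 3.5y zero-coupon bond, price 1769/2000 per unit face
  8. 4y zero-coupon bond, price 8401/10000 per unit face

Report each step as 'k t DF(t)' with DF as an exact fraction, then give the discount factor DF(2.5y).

step 1 [0.5y] bond c/2=9/400: DF=(813501/800000 − 9/400·(0))/(1+9/400) = 1989/2000 ≈ 0.994500
step 2 [1y] zero: DF = P = 2439/2500 ≈ 0.975600
step 3 [1.5y] zero: DF = P = 4863/5000 ≈ 0.972600
step 4 [2y] zero: DF = P = 4811/5000 ≈ 0.962200
step 5 [2.5y] swap r/2=613/48436: DF=(1 − 613/48436·(0.994500+0.975600+0.972600+0.962200))/(1+613/48436) = 9387/10000 ≈ 0.938700
step 6 [3y] swap r/2=207/14402: DF=(1 − 207/14402·(0.994500+0.975600+0.972600+0.962200+0.938700))/(1+207/14402) = 2293/2500 ≈ 0.917200
step 7 [3.5y] zero: DF = P = 1769/2000 ≈ 0.884500
step 8 [4y] zero: DF = P = 8401/10000 ≈ 0.840100

1 1/2 1989/2000
2 1 2439/2500
3 3/2 4863/5000
4 2 4811/5000
5 5/2 9387/10000
6 3 2293/2500
7 7/2 1769/2000
8 4 8401/10000
DF(2.5y) = 9387/10000 ≈ 0.938700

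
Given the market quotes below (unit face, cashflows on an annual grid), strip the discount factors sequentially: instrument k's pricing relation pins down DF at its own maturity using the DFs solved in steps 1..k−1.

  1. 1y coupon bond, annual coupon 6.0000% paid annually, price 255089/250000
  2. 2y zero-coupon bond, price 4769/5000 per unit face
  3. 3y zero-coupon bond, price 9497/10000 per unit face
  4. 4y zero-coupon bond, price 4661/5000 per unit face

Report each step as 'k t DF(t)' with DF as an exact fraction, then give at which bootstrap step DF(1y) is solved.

1 1 4813/5000
2 2 4769/5000
3 3 9497/10000
4 4 4661/5000
DF(1y) is solved at step 1

step 1 [1y] bond c/1=3/50: DF=(255089/250000 − 3/50·(0))/(1+3/50) = 4813/5000 ≈ 0.962600
step 2 [2y] zero: DF = P = 4769/5000 ≈ 0.953800
step 3 [3y] zero: DF = P = 9497/10000 ≈ 0.949700
step 4 [4y] zero: DF = P = 4661/5000 ≈ 0.932200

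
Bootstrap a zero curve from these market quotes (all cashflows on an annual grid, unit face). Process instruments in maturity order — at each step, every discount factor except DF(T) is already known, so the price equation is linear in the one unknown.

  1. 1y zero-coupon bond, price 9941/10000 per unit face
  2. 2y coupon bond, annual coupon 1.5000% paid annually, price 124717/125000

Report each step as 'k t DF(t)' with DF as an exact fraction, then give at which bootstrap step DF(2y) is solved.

step 1 [1y] zero: DF = P = 9941/10000 ≈ 0.994100
step 2 [2y] bond c/1=3/200: DF=(124717/125000 − 3/200·(0.994100))/(1+3/200) = 9683/10000 ≈ 0.968300

1 1 9941/10000
2 2 9683/10000
DF(2y) is solved at step 2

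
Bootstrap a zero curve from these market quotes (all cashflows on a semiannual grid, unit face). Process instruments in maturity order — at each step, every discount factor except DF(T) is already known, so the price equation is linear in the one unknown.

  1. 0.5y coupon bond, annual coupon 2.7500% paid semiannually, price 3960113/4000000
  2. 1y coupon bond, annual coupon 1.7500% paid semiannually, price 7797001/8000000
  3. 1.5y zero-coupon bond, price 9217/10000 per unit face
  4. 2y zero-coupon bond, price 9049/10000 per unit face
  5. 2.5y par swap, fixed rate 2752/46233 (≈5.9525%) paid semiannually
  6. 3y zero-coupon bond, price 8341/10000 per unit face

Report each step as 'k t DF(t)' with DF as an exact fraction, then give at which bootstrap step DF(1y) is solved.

step 1 [0.5y] bond c/2=11/800: DF=(3960113/4000000 − 11/800·(0))/(1+11/800) = 4883/5000 ≈ 0.976600
step 2 [1y] bond c/2=7/800: DF=(7797001/8000000 − 7/800·(0.976600))/(1+7/800) = 9577/10000 ≈ 0.957700
step 3 [1.5y] zero: DF = P = 9217/10000 ≈ 0.921700
step 4 [2y] zero: DF = P = 9049/10000 ≈ 0.904900
step 5 [2.5y] swap r/2=1376/46233: DF=(1 − 1376/46233·(0.976600+0.957700+0.921700+0.904900))/(1+1376/46233) = 539/625 ≈ 0.862400
step 6 [3y] zero: DF = P = 8341/10000 ≈ 0.834100

1 1/2 4883/5000
2 1 9577/10000
3 3/2 9217/10000
4 2 9049/10000
5 5/2 539/625
6 3 8341/10000
DF(1y) is solved at step 2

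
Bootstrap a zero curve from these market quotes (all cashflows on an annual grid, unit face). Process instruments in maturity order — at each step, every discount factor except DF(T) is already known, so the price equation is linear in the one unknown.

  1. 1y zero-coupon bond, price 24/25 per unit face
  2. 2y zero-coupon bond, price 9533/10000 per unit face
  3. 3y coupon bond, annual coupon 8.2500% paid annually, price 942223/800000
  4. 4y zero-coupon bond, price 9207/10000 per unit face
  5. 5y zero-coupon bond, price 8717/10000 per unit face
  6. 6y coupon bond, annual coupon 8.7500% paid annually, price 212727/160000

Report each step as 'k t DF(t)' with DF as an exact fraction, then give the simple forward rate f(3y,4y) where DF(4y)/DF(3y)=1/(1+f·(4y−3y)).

1 1 24/25
2 2 9533/10000
3 3 4711/5000
4 4 9207/10000
5 5 8717/10000
6 6 4243/5000
f(3y,4y) = ((4711/5000)/(9207/10000) − 1)/(1) = 215/9207 ≈ 2.3352%

step 1 [1y] zero: DF = P = 24/25 ≈ 0.960000
step 2 [2y] zero: DF = P = 9533/10000 ≈ 0.953300
step 3 [3y] bond c/1=33/400: DF=(942223/800000 − 33/400·(0.960000+0.953300))/(1+33/400) = 4711/5000 ≈ 0.942200
step 4 [4y] zero: DF = P = 9207/10000 ≈ 0.920700
step 5 [5y] zero: DF = P = 8717/10000 ≈ 0.871700
step 6 [6y] bond c/1=7/80: DF=(212727/160000 − 7/80·(0.960000+0.953300+0.942200+0.920700+0.871700))/(1+7/80) = 4243/5000 ≈ 0.848600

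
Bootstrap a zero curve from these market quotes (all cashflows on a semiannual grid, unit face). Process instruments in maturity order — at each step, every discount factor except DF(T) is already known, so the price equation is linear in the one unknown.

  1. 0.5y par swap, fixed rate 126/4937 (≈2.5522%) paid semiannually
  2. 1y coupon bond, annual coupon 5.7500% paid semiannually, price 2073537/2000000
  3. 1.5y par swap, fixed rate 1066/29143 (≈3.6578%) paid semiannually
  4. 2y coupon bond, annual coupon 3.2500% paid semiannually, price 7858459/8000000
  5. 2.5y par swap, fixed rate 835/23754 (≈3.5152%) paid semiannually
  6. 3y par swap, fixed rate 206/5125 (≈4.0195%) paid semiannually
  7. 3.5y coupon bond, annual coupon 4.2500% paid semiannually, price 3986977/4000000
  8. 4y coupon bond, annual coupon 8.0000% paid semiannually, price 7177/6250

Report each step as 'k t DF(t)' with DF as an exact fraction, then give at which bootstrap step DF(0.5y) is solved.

step 1 [0.5y] swap r/2=63/4937: DF=(1 − 63/4937·(0))/(1+63/4937) = 4937/5000 ≈ 0.987400
step 2 [1y] bond c/2=23/800: DF=(2073537/2000000 − 23/800·(0.987400))/(1+23/800) = 4901/5000 ≈ 0.980200
step 3 [1.5y] swap r/2=533/29143: DF=(1 − 533/29143·(0.987400+0.980200))/(1+533/29143) = 9467/10000 ≈ 0.946700
step 4 [2y] bond c/2=13/800: DF=(7858459/8000000 − 13/800·(0.987400+0.980200+0.946700))/(1+13/800) = 23/25 ≈ 0.920000
step 5 [2.5y] swap r/2=835/47508: DF=(1 − 835/47508·(0.987400+0.980200+0.946700+0.920000))/(1+835/47508) = 1833/2000 ≈ 0.916500
step 6 [3y] swap r/2=103/5125: DF=(1 − 103/5125·(0.987400+0.980200+0.946700+0.920000+0.916500))/(1+103/5125) = 8867/10000 ≈ 0.886700
step 7 [3.5y] bond c/2=17/800: DF=(3986977/4000000 − 17/800·(0.987400+0.980200+0.946700+0.920000+0.916500+0.886700))/(1+17/800) = 8587/10000 ≈ 0.858700
step 8 [4y] bond c/2=1/25: DF=(7177/6250 − 1/25·(0.987400+0.980200+0.946700+0.920000+0.916500+0.886700+0.858700))/(1+1/25) = 8543/10000 ≈ 0.854300

1 1/2 4937/5000
2 1 4901/5000
3 3/2 9467/10000
4 2 23/25
5 5/2 1833/2000
6 3 8867/10000
7 7/2 8587/10000
8 4 8543/10000
DF(0.5y) is solved at step 1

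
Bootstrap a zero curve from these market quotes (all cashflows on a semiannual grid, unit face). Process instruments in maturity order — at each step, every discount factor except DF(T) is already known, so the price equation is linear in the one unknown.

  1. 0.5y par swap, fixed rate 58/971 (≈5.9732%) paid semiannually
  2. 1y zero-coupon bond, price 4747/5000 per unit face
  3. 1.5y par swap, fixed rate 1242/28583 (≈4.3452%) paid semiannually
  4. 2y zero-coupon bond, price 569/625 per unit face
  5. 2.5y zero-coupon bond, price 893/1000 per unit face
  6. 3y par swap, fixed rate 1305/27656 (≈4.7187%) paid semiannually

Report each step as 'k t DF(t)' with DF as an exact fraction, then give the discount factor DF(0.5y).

1 1/2 971/1000
2 1 4747/5000
3 3/2 9379/10000
4 2 569/625
5 5/2 893/1000
6 3 1739/2000
DF(0.5y) = 971/1000 ≈ 0.971000

step 1 [0.5y] swap r/2=29/971: DF=(1 − 29/971·(0))/(1+29/971) = 971/1000 ≈ 0.971000
step 2 [1y] zero: DF = P = 4747/5000 ≈ 0.949400
step 3 [1.5y] swap r/2=621/28583: DF=(1 − 621/28583·(0.971000+0.949400))/(1+621/28583) = 9379/10000 ≈ 0.937900
step 4 [2y] zero: DF = P = 569/625 ≈ 0.910400
step 5 [2.5y] zero: DF = P = 893/1000 ≈ 0.893000
step 6 [3y] swap r/2=1305/55312: DF=(1 − 1305/55312·(0.971000+0.949400+0.937900+0.910400+0.893000))/(1+1305/55312) = 1739/2000 ≈ 0.869500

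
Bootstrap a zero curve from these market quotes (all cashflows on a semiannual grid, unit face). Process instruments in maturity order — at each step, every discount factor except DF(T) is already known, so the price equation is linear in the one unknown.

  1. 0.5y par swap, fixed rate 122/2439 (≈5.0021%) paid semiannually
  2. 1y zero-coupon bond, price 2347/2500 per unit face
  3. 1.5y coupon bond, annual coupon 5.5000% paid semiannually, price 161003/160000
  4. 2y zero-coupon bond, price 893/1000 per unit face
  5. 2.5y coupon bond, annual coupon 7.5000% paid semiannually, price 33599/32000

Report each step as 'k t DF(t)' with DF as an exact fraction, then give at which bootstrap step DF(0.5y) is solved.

1 1/2 2439/2500
2 1 2347/2500
3 3/2 9281/10000
4 2 893/1000
5 5/2 877/1000
DF(0.5y) is solved at step 1

step 1 [0.5y] swap r/2=61/2439: DF=(1 − 61/2439·(0))/(1+61/2439) = 2439/2500 ≈ 0.975600
step 2 [1y] zero: DF = P = 2347/2500 ≈ 0.938800
step 3 [1.5y] bond c/2=11/400: DF=(161003/160000 − 11/400·(0.975600+0.938800))/(1+11/400) = 9281/10000 ≈ 0.928100
step 4 [2y] zero: DF = P = 893/1000 ≈ 0.893000
step 5 [2.5y] bond c/2=3/80: DF=(33599/32000 − 3/80·(0.975600+0.938800+0.928100+0.893000))/(1+3/80) = 877/1000 ≈ 0.877000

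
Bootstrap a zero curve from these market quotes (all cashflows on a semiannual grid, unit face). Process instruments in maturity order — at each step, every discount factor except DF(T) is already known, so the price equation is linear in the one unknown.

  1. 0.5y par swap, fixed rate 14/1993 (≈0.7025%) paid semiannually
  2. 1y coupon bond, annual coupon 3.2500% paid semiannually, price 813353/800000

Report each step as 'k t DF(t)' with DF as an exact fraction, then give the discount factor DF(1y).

1 1/2 1993/2000
2 1 1969/2000
DF(1y) = 1969/2000 ≈ 0.984500

step 1 [0.5y] swap r/2=7/1993: DF=(1 − 7/1993·(0))/(1+7/1993) = 1993/2000 ≈ 0.996500
step 2 [1y] bond c/2=13/800: DF=(813353/800000 − 13/800·(0.996500))/(1+13/800) = 1969/2000 ≈ 0.984500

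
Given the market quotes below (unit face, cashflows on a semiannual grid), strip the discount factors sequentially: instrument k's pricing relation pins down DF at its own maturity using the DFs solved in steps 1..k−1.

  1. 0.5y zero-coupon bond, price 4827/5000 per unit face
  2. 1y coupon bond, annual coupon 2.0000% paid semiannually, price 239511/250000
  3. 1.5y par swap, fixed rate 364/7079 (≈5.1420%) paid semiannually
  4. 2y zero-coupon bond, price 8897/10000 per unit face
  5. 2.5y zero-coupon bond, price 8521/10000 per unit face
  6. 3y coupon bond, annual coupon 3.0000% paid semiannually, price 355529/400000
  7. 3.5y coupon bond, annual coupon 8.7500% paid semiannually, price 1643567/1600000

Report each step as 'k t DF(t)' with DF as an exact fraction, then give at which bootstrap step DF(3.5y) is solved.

step 1 [0.5y] zero: DF = P = 4827/5000 ≈ 0.965400
step 2 [1y] bond c/2=1/100: DF=(239511/250000 − 1/100·(0.965400))/(1+1/100) = 939/1000 ≈ 0.939000
step 3 [1.5y] swap r/2=182/7079: DF=(1 − 182/7079·(0.965400+0.939000))/(1+182/7079) = 1159/1250 ≈ 0.927200
step 4 [2y] zero: DF = P = 8897/10000 ≈ 0.889700
step 5 [2.5y] zero: DF = P = 8521/10000 ≈ 0.852100
step 6 [3y] bond c/2=3/200: DF=(355529/400000 − 3/200·(0.965400+0.939000+0.927200+0.889700+0.852100))/(1+3/200) = 8081/10000 ≈ 0.808100
step 7 [3.5y] bond c/2=7/160: DF=(1643567/1600000 − 7/160·(0.965400+0.939000+0.927200+0.889700+0.852100+0.808100))/(1+7/160) = 3793/5000 ≈ 0.758600

1 1/2 4827/5000
2 1 939/1000
3 3/2 1159/1250
4 2 8897/10000
5 5/2 8521/10000
6 3 8081/10000
7 7/2 3793/5000
DF(3.5y) is solved at step 7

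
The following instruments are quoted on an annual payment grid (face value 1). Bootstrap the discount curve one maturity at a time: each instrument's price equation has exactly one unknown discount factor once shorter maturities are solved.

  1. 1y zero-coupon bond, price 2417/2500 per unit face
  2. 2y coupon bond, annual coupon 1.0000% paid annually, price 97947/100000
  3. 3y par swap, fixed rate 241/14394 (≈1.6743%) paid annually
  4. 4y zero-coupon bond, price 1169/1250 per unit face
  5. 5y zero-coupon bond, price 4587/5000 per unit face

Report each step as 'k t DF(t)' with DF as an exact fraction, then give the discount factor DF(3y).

step 1 [1y] zero: DF = P = 2417/2500 ≈ 0.966800
step 2 [2y] bond c/1=1/100: DF=(97947/100000 − 1/100·(0.966800))/(1+1/100) = 4801/5000 ≈ 0.960200
step 3 [3y] swap r/1=241/14394: DF=(1 − 241/14394·(0.966800+0.960200))/(1+241/14394) = 4759/5000 ≈ 0.951800
step 4 [4y] zero: DF = P = 1169/1250 ≈ 0.935200
step 5 [5y] zero: DF = P = 4587/5000 ≈ 0.917400

1 1 2417/2500
2 2 4801/5000
3 3 4759/5000
4 4 1169/1250
5 5 4587/5000
DF(3y) = 4759/5000 ≈ 0.951800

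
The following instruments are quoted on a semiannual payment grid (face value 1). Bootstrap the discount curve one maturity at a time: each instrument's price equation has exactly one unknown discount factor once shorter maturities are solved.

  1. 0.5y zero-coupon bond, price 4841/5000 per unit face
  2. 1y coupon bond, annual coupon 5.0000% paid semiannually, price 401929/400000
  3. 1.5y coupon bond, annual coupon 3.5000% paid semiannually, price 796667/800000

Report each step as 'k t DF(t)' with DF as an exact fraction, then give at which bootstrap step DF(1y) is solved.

1 1/2 4841/5000
2 1 9567/10000
3 3/2 591/625
DF(1y) is solved at step 2

step 1 [0.5y] zero: DF = P = 4841/5000 ≈ 0.968200
step 2 [1y] bond c/2=1/40: DF=(401929/400000 − 1/40·(0.968200))/(1+1/40) = 9567/10000 ≈ 0.956700
step 3 [1.5y] bond c/2=7/400: DF=(796667/800000 − 7/400·(0.968200+0.956700))/(1+7/400) = 591/625 ≈ 0.945600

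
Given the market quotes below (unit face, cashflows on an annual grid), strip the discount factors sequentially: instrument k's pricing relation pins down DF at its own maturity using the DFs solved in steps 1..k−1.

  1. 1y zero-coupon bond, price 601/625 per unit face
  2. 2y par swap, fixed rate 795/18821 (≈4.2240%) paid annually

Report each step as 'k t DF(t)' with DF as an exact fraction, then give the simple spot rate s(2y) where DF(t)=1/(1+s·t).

step 1 [1y] zero: DF = P = 601/625 ≈ 0.961600
step 2 [2y] swap r/1=795/18821: DF=(1 − 795/18821·(0.961600))/(1+795/18821) = 1841/2000 ≈ 0.920500

1 1 601/625
2 2 1841/2000
s(2y) = (1/(1841/2000) − 1)/(2) = 159/3682 ≈ 4.3183%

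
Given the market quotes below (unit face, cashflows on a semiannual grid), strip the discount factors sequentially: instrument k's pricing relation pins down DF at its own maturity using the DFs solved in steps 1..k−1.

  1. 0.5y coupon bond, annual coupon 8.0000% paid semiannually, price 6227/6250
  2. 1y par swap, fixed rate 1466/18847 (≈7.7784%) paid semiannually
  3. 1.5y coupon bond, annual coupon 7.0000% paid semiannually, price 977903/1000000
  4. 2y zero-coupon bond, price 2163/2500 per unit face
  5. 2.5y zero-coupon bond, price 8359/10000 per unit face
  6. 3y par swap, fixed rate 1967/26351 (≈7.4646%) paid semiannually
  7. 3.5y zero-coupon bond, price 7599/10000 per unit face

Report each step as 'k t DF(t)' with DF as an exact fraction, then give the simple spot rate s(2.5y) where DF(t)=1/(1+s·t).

step 1 [0.5y] bond c/2=1/25: DF=(6227/6250 − 1/25·(0))/(1+1/25) = 479/500 ≈ 0.958000
step 2 [1y] swap r/2=733/18847: DF=(1 − 733/18847·(0.958000))/(1+733/18847) = 9267/10000 ≈ 0.926700
step 3 [1.5y] bond c/2=7/200: DF=(977903/1000000 − 7/200·(0.958000+0.926700))/(1+7/200) = 8811/10000 ≈ 0.881100
step 4 [2y] zero: DF = P = 2163/2500 ≈ 0.865200
step 5 [2.5y] zero: DF = P = 8359/10000 ≈ 0.835900
step 6 [3y] swap r/2=1967/52702: DF=(1 − 1967/52702·(0.958000+0.926700+0.881100+0.865200+0.835900))/(1+1967/52702) = 8033/10000 ≈ 0.803300
step 7 [3.5y] zero: DF = P = 7599/10000 ≈ 0.759900

1 1/2 479/500
2 1 9267/10000
3 3/2 8811/10000
4 2 2163/2500
5 5/2 8359/10000
6 3 8033/10000
7 7/2 7599/10000
s(2.5y) = (1/(8359/10000) − 1)/(5/2) = 3282/41795 ≈ 7.8526%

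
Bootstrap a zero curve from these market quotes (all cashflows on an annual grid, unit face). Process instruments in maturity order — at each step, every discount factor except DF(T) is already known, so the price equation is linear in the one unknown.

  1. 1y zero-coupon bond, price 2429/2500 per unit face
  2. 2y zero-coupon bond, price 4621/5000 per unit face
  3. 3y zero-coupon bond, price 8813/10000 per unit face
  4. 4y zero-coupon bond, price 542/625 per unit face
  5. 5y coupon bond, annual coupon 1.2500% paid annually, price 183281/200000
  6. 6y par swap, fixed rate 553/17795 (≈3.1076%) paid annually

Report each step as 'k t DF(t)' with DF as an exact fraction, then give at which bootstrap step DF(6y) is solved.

step 1 [1y] zero: DF = P = 2429/2500 ≈ 0.971600
step 2 [2y] zero: DF = P = 4621/5000 ≈ 0.924200
step 3 [3y] zero: DF = P = 8813/10000 ≈ 0.881300
step 4 [4y] zero: DF = P = 542/625 ≈ 0.867200
step 5 [5y] bond c/1=1/80: DF=(183281/200000 − 1/80·(0.971600+0.924200+0.881300+0.867200))/(1+1/80) = 8601/10000 ≈ 0.860100
step 6 [6y] swap r/1=553/17795: DF=(1 − 553/17795·(0.971600+0.924200+0.881300+0.867200+0.860100))/(1+553/17795) = 8341/10000 ≈ 0.834100

1 1 2429/2500
2 2 4621/5000
3 3 8813/10000
4 4 542/625
5 5 8601/10000
6 6 8341/10000
DF(6y) is solved at step 6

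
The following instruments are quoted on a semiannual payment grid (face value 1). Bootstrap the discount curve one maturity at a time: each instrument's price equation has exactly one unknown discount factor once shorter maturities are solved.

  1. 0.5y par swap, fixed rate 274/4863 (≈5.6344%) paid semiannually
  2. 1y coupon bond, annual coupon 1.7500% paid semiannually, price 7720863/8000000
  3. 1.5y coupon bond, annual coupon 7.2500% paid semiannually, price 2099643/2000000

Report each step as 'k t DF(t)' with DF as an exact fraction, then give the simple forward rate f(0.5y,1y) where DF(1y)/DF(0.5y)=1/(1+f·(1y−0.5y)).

1 1/2 4863/5000
2 1 9483/10000
3 3/2 9459/10000
f(0.5y,1y) = ((4863/5000)/(9483/10000) − 1)/(1/2) = 162/3161 ≈ 5.1250%

step 1 [0.5y] swap r/2=137/4863: DF=(1 − 137/4863·(0))/(1+137/4863) = 4863/5000 ≈ 0.972600
step 2 [1y] bond c/2=7/800: DF=(7720863/8000000 − 7/800·(0.972600))/(1+7/800) = 9483/10000 ≈ 0.948300
step 3 [1.5y] bond c/2=29/800: DF=(2099643/2000000 − 29/800·(0.972600+0.948300))/(1+29/800) = 9459/10000 ≈ 0.945900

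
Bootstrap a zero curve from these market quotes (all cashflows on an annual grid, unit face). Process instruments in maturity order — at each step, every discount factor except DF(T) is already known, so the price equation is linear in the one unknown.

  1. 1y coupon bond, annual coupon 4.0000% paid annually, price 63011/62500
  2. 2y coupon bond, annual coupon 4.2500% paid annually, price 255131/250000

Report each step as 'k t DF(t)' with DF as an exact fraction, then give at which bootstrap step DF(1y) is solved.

1 1 4847/5000
2 2 4697/5000
DF(1y) is solved at step 1

step 1 [1y] bond c/1=1/25: DF=(63011/62500 − 1/25·(0))/(1+1/25) = 4847/5000 ≈ 0.969400
step 2 [2y] bond c/1=17/400: DF=(255131/250000 − 17/400·(0.969400))/(1+17/400) = 4697/5000 ≈ 0.939400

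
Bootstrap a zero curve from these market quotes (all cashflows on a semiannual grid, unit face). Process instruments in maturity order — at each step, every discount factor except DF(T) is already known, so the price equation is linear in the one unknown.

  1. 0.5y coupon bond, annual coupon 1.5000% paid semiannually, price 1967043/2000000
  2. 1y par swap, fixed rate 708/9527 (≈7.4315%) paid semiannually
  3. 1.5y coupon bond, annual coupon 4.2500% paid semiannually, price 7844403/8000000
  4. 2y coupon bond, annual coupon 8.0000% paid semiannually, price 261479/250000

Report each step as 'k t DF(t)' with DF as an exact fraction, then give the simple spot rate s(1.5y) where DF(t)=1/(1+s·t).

1 1/2 4881/5000
2 1 2323/2500
3 3/2 1841/2000
4 2 897/1000
s(1.5y) = (1/(1841/2000) − 1)/(3/2) = 106/1841 ≈ 5.7577%

step 1 [0.5y] bond c/2=3/400: DF=(1967043/2000000 − 3/400·(0))/(1+3/400) = 4881/5000 ≈ 0.976200
step 2 [1y] swap r/2=354/9527: DF=(1 − 354/9527·(0.976200))/(1+354/9527) = 2323/2500 ≈ 0.929200
step 3 [1.5y] bond c/2=17/800: DF=(7844403/8000000 − 17/800·(0.976200+0.929200))/(1+17/800) = 1841/2000 ≈ 0.920500
step 4 [2y] bond c/2=1/25: DF=(261479/250000 − 1/25·(0.976200+0.929200+0.920500))/(1+1/25) = 897/1000 ≈ 0.897000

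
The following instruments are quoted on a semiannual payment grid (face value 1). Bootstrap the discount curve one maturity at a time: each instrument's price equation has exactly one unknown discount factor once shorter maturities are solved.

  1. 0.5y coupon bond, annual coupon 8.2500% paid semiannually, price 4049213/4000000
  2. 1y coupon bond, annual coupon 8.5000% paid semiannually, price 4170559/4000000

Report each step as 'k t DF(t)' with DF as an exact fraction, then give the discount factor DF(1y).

1 1/2 4861/5000
2 1 1921/2000
DF(1y) = 1921/2000 ≈ 0.960500

step 1 [0.5y] bond c/2=33/800: DF=(4049213/4000000 − 33/800·(0))/(1+33/800) = 4861/5000 ≈ 0.972200
step 2 [1y] bond c/2=17/400: DF=(4170559/4000000 − 17/400·(0.972200))/(1+17/400) = 1921/2000 ≈ 0.960500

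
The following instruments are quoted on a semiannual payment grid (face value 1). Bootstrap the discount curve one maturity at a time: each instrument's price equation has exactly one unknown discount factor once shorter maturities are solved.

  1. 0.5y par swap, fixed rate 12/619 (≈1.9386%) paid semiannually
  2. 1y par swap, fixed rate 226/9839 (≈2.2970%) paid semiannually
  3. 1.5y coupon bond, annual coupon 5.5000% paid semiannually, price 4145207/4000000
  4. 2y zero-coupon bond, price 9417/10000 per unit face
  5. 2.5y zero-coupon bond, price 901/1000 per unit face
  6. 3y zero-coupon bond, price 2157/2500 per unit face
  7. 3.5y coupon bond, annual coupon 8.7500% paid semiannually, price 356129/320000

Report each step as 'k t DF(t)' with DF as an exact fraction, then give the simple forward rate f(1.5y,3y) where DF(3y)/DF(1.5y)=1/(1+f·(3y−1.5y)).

1 1/2 619/625
2 1 4887/5000
3 3/2 9559/10000
4 2 9417/10000
5 5/2 901/1000
6 3 2157/2500
7 7/2 8303/10000
f(1.5y,3y) = ((9559/10000)/(2157/2500) − 1)/(3/2) = 931/12942 ≈ 7.1936%

step 1 [0.5y] swap r/2=6/619: DF=(1 − 6/619·(0))/(1+6/619) = 619/625 ≈ 0.990400
step 2 [1y] swap r/2=113/9839: DF=(1 − 113/9839·(0.990400))/(1+113/9839) = 4887/5000 ≈ 0.977400
step 3 [1.5y] bond c/2=11/400: DF=(4145207/4000000 − 11/400·(0.990400+0.977400))/(1+11/400) = 9559/10000 ≈ 0.955900
step 4 [2y] zero: DF = P = 9417/10000 ≈ 0.941700
step 5 [2.5y] zero: DF = P = 901/1000 ≈ 0.901000
step 6 [3y] zero: DF = P = 2157/2500 ≈ 0.862800
step 7 [3.5y] bond c/2=7/160: DF=(356129/320000 − 7/160·(0.990400+0.977400+0.955900+0.941700+0.901000+0.862800))/(1+7/160) = 8303/10000 ≈ 0.830300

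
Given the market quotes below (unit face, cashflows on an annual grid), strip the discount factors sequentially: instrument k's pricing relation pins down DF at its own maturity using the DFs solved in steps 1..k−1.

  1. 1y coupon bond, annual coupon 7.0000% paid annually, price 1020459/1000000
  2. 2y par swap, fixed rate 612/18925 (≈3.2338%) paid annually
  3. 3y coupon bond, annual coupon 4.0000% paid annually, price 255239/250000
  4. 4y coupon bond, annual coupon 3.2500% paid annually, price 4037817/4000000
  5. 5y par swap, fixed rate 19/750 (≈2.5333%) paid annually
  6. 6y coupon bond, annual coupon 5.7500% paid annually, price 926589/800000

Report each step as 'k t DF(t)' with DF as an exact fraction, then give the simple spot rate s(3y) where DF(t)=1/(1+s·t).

step 1 [1y] bond c/1=7/100: DF=(1020459/1000000 − 7/100·(0))/(1+7/100) = 9537/10000 ≈ 0.953700
step 2 [2y] swap r/1=612/18925: DF=(1 − 612/18925·(0.953700))/(1+612/18925) = 2347/2500 ≈ 0.938800
step 3 [3y] bond c/1=1/25: DF=(255239/250000 − 1/25·(0.953700+0.938800))/(1+1/25) = 9089/10000 ≈ 0.908900
step 4 [4y] bond c/1=13/400: DF=(4037817/4000000 − 13/400·(0.953700+0.938800+0.908900))/(1+13/400) = 1779/2000 ≈ 0.889500
step 5 [5y] swap r/1=19/750: DF=(1 − 19/750·(0.953700+0.938800+0.908900+0.889500))/(1+19/750) = 8841/10000 ≈ 0.884100
step 6 [6y] bond c/1=23/400: DF=(926589/800000 − 23/400·(0.953700+0.938800+0.908900+0.889500+0.884100))/(1+23/400) = 1693/2000 ≈ 0.846500

1 1 9537/10000
2 2 2347/2500
3 3 9089/10000
4 4 1779/2000
5 5 8841/10000
6 6 1693/2000
s(3y) = (1/(9089/10000) − 1)/(3) = 911/27267 ≈ 3.3410%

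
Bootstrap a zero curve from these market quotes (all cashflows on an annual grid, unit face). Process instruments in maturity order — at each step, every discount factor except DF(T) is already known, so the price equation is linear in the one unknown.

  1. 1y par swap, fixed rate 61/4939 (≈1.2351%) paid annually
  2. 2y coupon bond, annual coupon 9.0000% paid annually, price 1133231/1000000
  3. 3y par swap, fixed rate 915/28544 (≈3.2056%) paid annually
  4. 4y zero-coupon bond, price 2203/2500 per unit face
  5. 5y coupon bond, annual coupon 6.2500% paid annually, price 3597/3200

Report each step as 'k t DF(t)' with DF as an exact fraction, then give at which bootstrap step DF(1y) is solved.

step 1 [1y] swap r/1=61/4939: DF=(1 − 61/4939·(0))/(1+61/4939) = 4939/5000 ≈ 0.987800
step 2 [2y] bond c/1=9/100: DF=(1133231/1000000 − 9/100·(0.987800))/(1+9/100) = 9581/10000 ≈ 0.958100
step 3 [3y] swap r/1=915/28544: DF=(1 − 915/28544·(0.987800+0.958100))/(1+915/28544) = 1817/2000 ≈ 0.908500
step 4 [4y] zero: DF = P = 2203/2500 ≈ 0.881200
step 5 [5y] bond c/1=1/16: DF=(3597/3200 − 1/16·(0.987800+0.958100+0.908500+0.881200))/(1+1/16) = 4191/5000 ≈ 0.838200

1 1 4939/5000
2 2 9581/10000
3 3 1817/2000
4 4 2203/2500
5 5 4191/5000
DF(1y) is solved at step 1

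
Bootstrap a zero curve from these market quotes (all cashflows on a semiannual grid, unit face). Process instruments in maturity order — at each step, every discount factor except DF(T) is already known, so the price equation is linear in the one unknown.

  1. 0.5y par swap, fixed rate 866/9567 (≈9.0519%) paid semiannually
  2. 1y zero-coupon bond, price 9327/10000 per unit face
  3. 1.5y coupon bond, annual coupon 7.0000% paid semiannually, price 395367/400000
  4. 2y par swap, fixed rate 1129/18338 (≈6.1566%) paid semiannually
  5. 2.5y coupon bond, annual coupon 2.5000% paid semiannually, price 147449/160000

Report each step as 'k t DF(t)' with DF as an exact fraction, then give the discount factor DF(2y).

1 1/2 9567/10000
2 1 9327/10000
3 3/2 8911/10000
4 2 8871/10000
5 5/2 8649/10000
DF(2y) = 8871/10000 ≈ 0.887100

step 1 [0.5y] swap r/2=433/9567: DF=(1 − 433/9567·(0))/(1+433/9567) = 9567/10000 ≈ 0.956700
step 2 [1y] zero: DF = P = 9327/10000 ≈ 0.932700
step 3 [1.5y] bond c/2=7/200: DF=(395367/400000 − 7/200·(0.956700+0.932700))/(1+7/200) = 8911/10000 ≈ 0.891100
step 4 [2y] swap r/2=1129/36676: DF=(1 − 1129/36676·(0.956700+0.932700+0.891100))/(1+1129/36676) = 8871/10000 ≈ 0.887100
step 5 [2.5y] bond c/2=1/80: DF=(147449/160000 − 1/80·(0.956700+0.932700+0.891100+0.887100))/(1+1/80) = 8649/10000 ≈ 0.864900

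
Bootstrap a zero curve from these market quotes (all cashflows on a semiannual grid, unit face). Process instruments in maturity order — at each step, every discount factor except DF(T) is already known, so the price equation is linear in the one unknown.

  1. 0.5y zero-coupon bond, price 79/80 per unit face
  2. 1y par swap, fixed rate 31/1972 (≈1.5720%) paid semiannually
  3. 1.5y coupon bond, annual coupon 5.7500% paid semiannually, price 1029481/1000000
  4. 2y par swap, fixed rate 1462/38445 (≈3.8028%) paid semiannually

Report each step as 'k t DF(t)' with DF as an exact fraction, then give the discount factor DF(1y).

1 1/2 79/80
2 1 1969/2000
3 3/2 591/625
4 2 9269/10000
DF(1y) = 1969/2000 ≈ 0.984500

step 1 [0.5y] zero: DF = P = 79/80 ≈ 0.987500
step 2 [1y] swap r/2=31/3944: DF=(1 − 31/3944·(0.987500))/(1+31/3944) = 1969/2000 ≈ 0.984500
step 3 [1.5y] bond c/2=23/800: DF=(1029481/1000000 − 23/800·(0.987500+0.984500))/(1+23/800) = 591/625 ≈ 0.945600
step 4 [2y] swap r/2=731/38445: DF=(1 − 731/38445·(0.987500+0.984500+0.945600))/(1+731/38445) = 9269/10000 ≈ 0.926900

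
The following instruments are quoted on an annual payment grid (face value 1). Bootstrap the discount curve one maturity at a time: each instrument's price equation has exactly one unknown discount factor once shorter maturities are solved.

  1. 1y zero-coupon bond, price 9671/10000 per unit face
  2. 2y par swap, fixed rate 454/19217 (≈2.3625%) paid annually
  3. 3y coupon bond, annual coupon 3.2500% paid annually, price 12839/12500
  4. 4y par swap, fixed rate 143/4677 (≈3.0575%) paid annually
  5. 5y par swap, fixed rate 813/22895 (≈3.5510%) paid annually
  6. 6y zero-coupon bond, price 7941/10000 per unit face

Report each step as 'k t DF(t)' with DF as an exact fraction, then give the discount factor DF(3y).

1 1 9671/10000
2 2 4773/5000
3 3 9343/10000
4 4 1107/1250
5 5 4187/5000
6 6 7941/10000
DF(3y) = 9343/10000 ≈ 0.934300

step 1 [1y] zero: DF = P = 9671/10000 ≈ 0.967100
step 2 [2y] swap r/1=454/19217: DF=(1 − 454/19217·(0.967100))/(1+454/19217) = 4773/5000 ≈ 0.954600
step 3 [3y] bond c/1=13/400: DF=(12839/12500 − 13/400·(0.967100+0.954600))/(1+13/400) = 9343/10000 ≈ 0.934300
step 4 [4y] swap r/1=143/4677: DF=(1 − 143/4677·(0.967100+0.954600+0.934300))/(1+143/4677) = 1107/1250 ≈ 0.885600
step 5 [5y] swap r/1=813/22895: DF=(1 − 813/22895·(0.967100+0.954600+0.934300+0.885600))/(1+813/22895) = 4187/5000 ≈ 0.837400
step 6 [6y] zero: DF = P = 7941/10000 ≈ 0.794100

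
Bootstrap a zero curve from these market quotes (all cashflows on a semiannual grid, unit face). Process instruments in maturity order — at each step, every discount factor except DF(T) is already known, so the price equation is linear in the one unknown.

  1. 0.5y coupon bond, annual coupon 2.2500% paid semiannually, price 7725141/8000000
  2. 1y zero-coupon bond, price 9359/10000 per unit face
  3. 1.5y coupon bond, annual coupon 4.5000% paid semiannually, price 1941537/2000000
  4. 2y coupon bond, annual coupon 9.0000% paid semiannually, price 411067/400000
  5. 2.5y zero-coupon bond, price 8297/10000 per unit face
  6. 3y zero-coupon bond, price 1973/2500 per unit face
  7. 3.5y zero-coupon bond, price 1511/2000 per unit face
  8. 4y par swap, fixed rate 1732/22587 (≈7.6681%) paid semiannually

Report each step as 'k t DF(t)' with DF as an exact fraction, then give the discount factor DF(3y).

step 1 [0.5y] bond c/2=9/800: DF=(7725141/8000000 − 9/800·(0))/(1+9/800) = 9549/10000 ≈ 0.954900
step 2 [1y] zero: DF = P = 9359/10000 ≈ 0.935900
step 3 [1.5y] bond c/2=9/400: DF=(1941537/2000000 − 9/400·(0.954900+0.935900))/(1+9/400) = 4539/5000 ≈ 0.907800
step 4 [2y] bond c/2=9/200: DF=(411067/400000 − 9/200·(0.954900+0.935900+0.907800))/(1+9/200) = 8629/10000 ≈ 0.862900
step 5 [2.5y] zero: DF = P = 8297/10000 ≈ 0.829700
step 6 [3y] zero: DF = P = 1973/2500 ≈ 0.789200
step 7 [3.5y] zero: DF = P = 1511/2000 ≈ 0.755500
step 8 [4y] swap r/2=866/22587: DF=(1 − 866/22587·(0.954900+0.935900+0.907800+0.862900+0.829700+0.789200+0.755500))/(1+866/22587) = 3701/5000 ≈ 0.740200

1 1/2 9549/10000
2 1 9359/10000
3 3/2 4539/5000
4 2 8629/10000
5 5/2 8297/10000
6 3 1973/2500
7 7/2 1511/2000
8 4 3701/5000
DF(3y) = 1973/2500 ≈ 0.789200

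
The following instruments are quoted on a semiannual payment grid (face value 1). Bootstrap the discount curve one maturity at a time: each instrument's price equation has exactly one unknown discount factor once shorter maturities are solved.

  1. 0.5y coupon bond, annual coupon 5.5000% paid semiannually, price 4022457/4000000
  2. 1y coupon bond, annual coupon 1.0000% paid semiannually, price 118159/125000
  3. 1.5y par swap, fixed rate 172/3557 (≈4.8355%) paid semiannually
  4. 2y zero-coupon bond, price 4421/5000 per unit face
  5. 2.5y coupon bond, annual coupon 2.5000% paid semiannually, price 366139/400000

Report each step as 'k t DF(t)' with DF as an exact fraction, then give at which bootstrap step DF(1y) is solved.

1 1/2 9787/10000
2 1 9357/10000
3 3/2 582/625
4 2 4421/5000
5 5/2 429/500
DF(1y) is solved at step 2

step 1 [0.5y] bond c/2=11/400: DF=(4022457/4000000 − 11/400·(0))/(1+11/400) = 9787/10000 ≈ 0.978700
step 2 [1y] bond c/2=1/200: DF=(118159/125000 − 1/200·(0.978700))/(1+1/200) = 9357/10000 ≈ 0.935700
step 3 [1.5y] swap r/2=86/3557: DF=(1 − 86/3557·(0.978700+0.935700))/(1+86/3557) = 582/625 ≈ 0.931200
step 4 [2y] zero: DF = P = 4421/5000 ≈ 0.884200
step 5 [2.5y] bond c/2=1/80: DF=(366139/400000 − 1/80·(0.978700+0.935700+0.931200+0.884200))/(1+1/80) = 429/500 ≈ 0.858000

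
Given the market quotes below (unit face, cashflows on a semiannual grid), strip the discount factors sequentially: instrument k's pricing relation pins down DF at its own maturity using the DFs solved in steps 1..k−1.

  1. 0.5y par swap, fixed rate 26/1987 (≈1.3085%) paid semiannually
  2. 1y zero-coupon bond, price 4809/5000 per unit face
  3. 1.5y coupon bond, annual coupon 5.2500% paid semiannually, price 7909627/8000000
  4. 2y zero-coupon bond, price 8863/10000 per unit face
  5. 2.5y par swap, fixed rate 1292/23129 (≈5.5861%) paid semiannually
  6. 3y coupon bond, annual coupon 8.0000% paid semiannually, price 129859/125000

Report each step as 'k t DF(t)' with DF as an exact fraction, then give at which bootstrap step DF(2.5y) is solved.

1 1/2 1987/2000
2 1 4809/5000
3 3/2 4567/5000
4 2 8863/10000
5 5/2 2177/2500
6 3 821/1000
DF(2.5y) is solved at step 5

step 1 [0.5y] swap r/2=13/1987: DF=(1 − 13/1987·(0))/(1+13/1987) = 1987/2000 ≈ 0.993500
step 2 [1y] zero: DF = P = 4809/5000 ≈ 0.961800
step 3 [1.5y] bond c/2=21/800: DF=(7909627/8000000 − 21/800·(0.993500+0.961800))/(1+21/800) = 4567/5000 ≈ 0.913400
step 4 [2y] zero: DF = P = 8863/10000 ≈ 0.886300
step 5 [2.5y] swap r/2=646/23129: DF=(1 − 646/23129·(0.993500+0.961800+0.913400+0.886300))/(1+646/23129) = 2177/2500 ≈ 0.870800
step 6 [3y] bond c/2=1/25: DF=(129859/125000 − 1/25·(0.993500+0.961800+0.913400+0.886300+0.870800))/(1+1/25) = 821/1000 ≈ 0.821000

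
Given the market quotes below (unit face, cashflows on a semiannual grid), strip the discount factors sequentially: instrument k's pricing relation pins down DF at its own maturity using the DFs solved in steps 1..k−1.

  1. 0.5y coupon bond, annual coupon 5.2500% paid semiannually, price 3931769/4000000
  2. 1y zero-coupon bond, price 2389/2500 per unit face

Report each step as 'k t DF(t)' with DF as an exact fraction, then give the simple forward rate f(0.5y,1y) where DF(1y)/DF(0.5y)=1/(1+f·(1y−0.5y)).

step 1 [0.5y] bond c/2=21/800: DF=(3931769/4000000 − 21/800·(0))/(1+21/800) = 4789/5000 ≈ 0.957800
step 2 [1y] zero: DF = P = 2389/2500 ≈ 0.955600

1 1/2 4789/5000
2 1 2389/2500
f(0.5y,1y) = ((4789/5000)/(2389/2500) − 1)/(1/2) = 11/2389 ≈ 0.4604%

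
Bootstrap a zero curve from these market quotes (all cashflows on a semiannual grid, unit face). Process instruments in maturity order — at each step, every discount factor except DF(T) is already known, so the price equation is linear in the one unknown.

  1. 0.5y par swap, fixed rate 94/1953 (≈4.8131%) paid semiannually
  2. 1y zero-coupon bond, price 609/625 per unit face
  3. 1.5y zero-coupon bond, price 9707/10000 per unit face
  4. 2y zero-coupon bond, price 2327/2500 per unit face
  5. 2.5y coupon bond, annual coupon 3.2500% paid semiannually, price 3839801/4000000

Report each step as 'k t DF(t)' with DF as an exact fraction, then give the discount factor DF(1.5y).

step 1 [0.5y] swap r/2=47/1953: DF=(1 − 47/1953·(0))/(1+47/1953) = 1953/2000 ≈ 0.976500
step 2 [1y] zero: DF = P = 609/625 ≈ 0.974400
step 3 [1.5y] zero: DF = P = 9707/10000 ≈ 0.970700
step 4 [2y] zero: DF = P = 2327/2500 ≈ 0.930800
step 5 [2.5y] bond c/2=13/800: DF=(3839801/4000000 − 13/800·(0.976500+0.974400+0.970700+0.930800))/(1+13/800) = 883/1000 ≈ 0.883000

1 1/2 1953/2000
2 1 609/625
3 3/2 9707/10000
4 2 2327/2500
5 5/2 883/1000
DF(1.5y) = 9707/10000 ≈ 0.970700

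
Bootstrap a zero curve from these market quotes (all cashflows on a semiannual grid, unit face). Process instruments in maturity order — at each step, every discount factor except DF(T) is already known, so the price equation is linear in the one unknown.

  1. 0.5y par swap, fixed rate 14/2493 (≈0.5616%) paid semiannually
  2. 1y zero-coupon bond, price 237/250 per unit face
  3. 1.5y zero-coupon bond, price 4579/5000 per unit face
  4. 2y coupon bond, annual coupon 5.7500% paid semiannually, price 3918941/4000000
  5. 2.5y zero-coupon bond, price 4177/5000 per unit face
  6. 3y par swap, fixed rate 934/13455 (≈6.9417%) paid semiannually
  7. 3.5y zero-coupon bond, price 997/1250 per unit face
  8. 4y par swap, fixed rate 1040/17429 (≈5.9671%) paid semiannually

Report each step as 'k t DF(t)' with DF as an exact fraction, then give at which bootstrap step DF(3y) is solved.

1 1/2 2493/2500
2 1 237/250
3 3/2 4579/5000
4 2 2181/2500
5 5/2 4177/5000
6 3 2033/2500
7 7/2 997/1250
8 4 99/125
DF(3y) is solved at step 6

step 1 [0.5y] swap r/2=7/2493: DF=(1 − 7/2493·(0))/(1+7/2493) = 2493/2500 ≈ 0.997200
step 2 [1y] zero: DF = P = 237/250 ≈ 0.948000
step 3 [1.5y] zero: DF = P = 4579/5000 ≈ 0.915800
step 4 [2y] bond c/2=23/800: DF=(3918941/4000000 − 23/800·(0.997200+0.948000+0.915800))/(1+23/800) = 2181/2500 ≈ 0.872400
step 5 [2.5y] zero: DF = P = 4177/5000 ≈ 0.835400
step 6 [3y] swap r/2=467/13455: DF=(1 − 467/13455·(0.997200+0.948000+0.915800+0.872400+0.835400))/(1+467/13455) = 2033/2500 ≈ 0.813200
step 7 [3.5y] zero: DF = P = 997/1250 ≈ 0.797600
step 8 [4y] swap r/2=520/17429: DF=(1 − 520/17429·(0.997200+0.948000+0.915800+0.872400+0.835400+0.813200+0.797600))/(1+520/17429) = 99/125 ≈ 0.792000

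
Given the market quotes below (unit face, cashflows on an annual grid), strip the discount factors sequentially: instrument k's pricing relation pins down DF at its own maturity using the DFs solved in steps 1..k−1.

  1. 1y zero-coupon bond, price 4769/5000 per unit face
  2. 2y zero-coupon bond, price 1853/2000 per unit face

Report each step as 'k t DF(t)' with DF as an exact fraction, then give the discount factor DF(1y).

1 1 4769/5000
2 2 1853/2000
DF(1y) = 4769/5000 ≈ 0.953800

step 1 [1y] zero: DF = P = 4769/5000 ≈ 0.953800
step 2 [2y] zero: DF = P = 1853/2000 ≈ 0.926500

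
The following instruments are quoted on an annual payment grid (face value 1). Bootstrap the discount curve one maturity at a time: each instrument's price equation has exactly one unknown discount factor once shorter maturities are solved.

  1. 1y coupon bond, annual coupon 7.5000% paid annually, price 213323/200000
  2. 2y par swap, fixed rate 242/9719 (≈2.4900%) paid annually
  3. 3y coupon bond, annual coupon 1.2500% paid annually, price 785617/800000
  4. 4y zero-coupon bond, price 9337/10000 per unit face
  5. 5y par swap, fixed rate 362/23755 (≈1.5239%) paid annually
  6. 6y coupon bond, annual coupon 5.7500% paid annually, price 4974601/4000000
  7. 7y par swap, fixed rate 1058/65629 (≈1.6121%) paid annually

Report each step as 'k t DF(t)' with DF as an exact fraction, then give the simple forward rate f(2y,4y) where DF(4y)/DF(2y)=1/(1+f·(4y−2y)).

step 1 [1y] bond c/1=3/40: DF=(213323/200000 − 3/40·(0))/(1+3/40) = 4961/5000 ≈ 0.992200
step 2 [2y] swap r/1=242/9719: DF=(1 − 242/9719·(0.992200))/(1+242/9719) = 2379/2500 ≈ 0.951600
step 3 [3y] bond c/1=1/80: DF=(785617/800000 − 1/80·(0.992200+0.951600))/(1+1/80) = 9459/10000 ≈ 0.945900
step 4 [4y] zero: DF = P = 9337/10000 ≈ 0.933700
step 5 [5y] swap r/1=362/23755: DF=(1 − 362/23755·(0.992200+0.951600+0.945900+0.933700))/(1+362/23755) = 2319/2500 ≈ 0.927600
step 6 [6y] bond c/1=23/400: DF=(4974601/4000000 − 23/400·(0.992200+0.951600+0.945900+0.933700+0.927600))/(1+23/400) = 9177/10000 ≈ 0.917700
step 7 [7y] swap r/1=1058/65629: DF=(1 − 1058/65629·(0.992200+0.951600+0.945900+0.933700+0.927600+0.917700))/(1+1058/65629) = 4471/5000 ≈ 0.894200

1 1 4961/5000
2 2 2379/2500
3 3 9459/10000
4 4 9337/10000
5 5 2319/2500
6 6 9177/10000
7 7 4471/5000
f(2y,4y) = ((2379/2500)/(9337/10000) − 1)/(2) = 179/18674 ≈ 0.9586%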